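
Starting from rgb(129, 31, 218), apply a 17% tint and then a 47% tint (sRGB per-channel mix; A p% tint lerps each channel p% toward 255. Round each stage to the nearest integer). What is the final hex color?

Lerp each channel 17% toward 255:
  R: 129 + 0.17×(255−129) = 129 + 21.42 = 150.42 → 150
  G: 31 + 38.08 = 69.08 → 69
  B: 218 + 0.17×(255−218) = 218 + 6.29 = 224.29 → 224
After the tint: rgb(150, 69, 224) = #9645E0.
A 47% tint moves each channel 47% toward 255:
  R: 150 + 49.35 = 199.35 → 199
  G: 69 + 0.47×(255−69) = 69 + 87.42 = 156.42 → 156
  B: 224 + 0.47×(255−224) = 224 + 14.57 = 238.57 → 239
rgb(199, 156, 239) = #C79CEF.

#C79CEF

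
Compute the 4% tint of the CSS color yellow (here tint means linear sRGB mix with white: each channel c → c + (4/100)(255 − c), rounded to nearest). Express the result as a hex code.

CSS yellow is rgb(255, 255, 0).
Per channel, c → c + 0.04(255 − c):
  R: 255 + 0.04×(255−255) = 255 + 0 = 255 → 255
  G: 255 + 0.04×(255−255) = 255 + 0 = 255 → 255
  B: 0 + 10.2 = 10.2 → 10
rgb(255, 255, 10) = #FFFF0A.

#FFFF0A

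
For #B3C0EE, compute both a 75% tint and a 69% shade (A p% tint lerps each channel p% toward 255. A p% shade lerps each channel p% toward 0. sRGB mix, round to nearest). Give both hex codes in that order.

#ECEFFB, #373C4A

#B3C0EE is rgb(179, 192, 238).
75% tint:
  R: 179 + 0.75×(255−179) = 179 + 57 = 236 → 236
  G: 192 + 47.25 = 239.25 → 239
  B: 238 + 12.75 = 250.75 → 251
  → #ECEFFB
69% shade:
  R: 179 + 0.69×(0−179) = 179 − 123.51 = 55.49 → 55
  G: 192 + 0.69×(0−192) = 192 − 132.48 = 59.52 → 60
  B: 238 − 164.22 = 73.78 → 74
  → #373C4A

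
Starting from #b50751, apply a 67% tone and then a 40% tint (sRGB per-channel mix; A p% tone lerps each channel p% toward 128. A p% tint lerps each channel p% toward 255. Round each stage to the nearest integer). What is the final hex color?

#b50751 is rgb(181, 7, 81).
Lerp each channel 67% toward 128:
  R: 181 − 35.51 = 145.49 → 145
  G: 7 + 0.67×(128−7) = 7 + 81.07 = 88.07 → 88
  B: 81 + 31.49 = 112.49 → 112
After the tone: rgb(145, 88, 112) = #915870.
A 40% tint moves each channel 40% toward 255:
  R: 145 + 0.4×(255−145) = 145 + 44 = 189 → 189
  G: 88 + 66.8 = 154.8 → 155
  B: 112 + 0.4×(255−112) = 112 + 57.2 = 169.2 → 169
rgb(189, 155, 169) = #bd9ba9.

#bd9ba9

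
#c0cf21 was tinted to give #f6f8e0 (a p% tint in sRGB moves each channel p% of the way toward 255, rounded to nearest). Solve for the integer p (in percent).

#c0cf21 is rgb(192, 207, 33); #f6f8e0 is rgb(246, 248, 224).
On the B channel (widest range): 224 ≈ 33 + (p/100)(255 − 33), so p ≈ 100×(224 − 33)/(255 − 33) = 19100/222 = 86.04.
p = 86 reproduces all three channels after rounding.

86%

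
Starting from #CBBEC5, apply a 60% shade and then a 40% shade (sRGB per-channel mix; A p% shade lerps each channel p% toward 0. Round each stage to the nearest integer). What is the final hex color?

#CBBEC5 is rgb(203, 190, 197).
Lerp each channel 60% toward 0:
  R: 203 + 0.6×(0−203) = 203 − 121.8 = 81.2 → 81
  G: 190 + 0.6×(0−190) = 190 − 114 = 76 → 76
  B: 197 + 0.6×(0−197) = 197 − 118.2 = 78.8 → 79
After the shade: rgb(81, 76, 79) = #514C4F.
A 40% shade moves each channel 40% toward 0:
  R: 81 + 0.4×(0−81) = 81 − 32.4 = 48.6 → 49
  G: 76 − 30.4 = 45.6 → 46
  B: 79 − 31.6 = 47.4 → 47
rgb(49, 46, 47) = #312E2F.

#312E2F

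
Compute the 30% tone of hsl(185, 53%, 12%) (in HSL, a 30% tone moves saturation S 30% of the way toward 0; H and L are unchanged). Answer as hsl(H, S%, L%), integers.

S moves 30% from 53 toward 0: 53 − 15.9 = 37.1 → 37.
H and L are unchanged.

hsl(185, 37%, 12%)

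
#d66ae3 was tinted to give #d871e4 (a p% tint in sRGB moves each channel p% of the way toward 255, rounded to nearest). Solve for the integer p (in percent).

#d66ae3 is rgb(214, 106, 227); #d871e4 is rgb(216, 113, 228).
On the G channel (widest range): 113 ≈ 106 + (p/100)(255 − 106), so p ≈ 100×(113 − 106)/(255 − 106) = 700/149 = 4.70.
p = 5 reproduces all three channels after rounding.

5%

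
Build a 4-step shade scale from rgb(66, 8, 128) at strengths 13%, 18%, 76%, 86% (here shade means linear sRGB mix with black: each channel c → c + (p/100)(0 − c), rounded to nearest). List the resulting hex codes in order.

#39076f, #360769, #10021f, #090112

13%: (66 − 8.58 = 57.42→57, 8 − 1.04 = 6.96→7, 128 − 16.64 = 111.36→111) → #39076f
18%: (66 − 11.88 = 54.12→54, 8 − 1.44 = 6.56→7, 128 − 23.04 = 104.96→105) → #360769
76%: (66 − 50.16 = 15.84→16, 8 − 6.08 = 1.92→2, 128 − 97.28 = 30.72→31) → #10021f
86%: (66 − 56.76 = 9.24→9, 8 − 6.88 = 1.12→1, 128 − 110.08 = 17.92→18) → #090112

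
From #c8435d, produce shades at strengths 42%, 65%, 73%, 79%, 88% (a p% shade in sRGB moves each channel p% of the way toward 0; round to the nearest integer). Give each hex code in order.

#742736, #461721, #361219, #2a0e14, #18080b

#c8435d is rgb(200, 67, 93).
42%: (200 − 84 = 116→116, 67 − 28.14 = 38.86→39, 93 − 39.06 = 53.94→54) → #742736
65%: (200 − 130 = 70→70, 67 − 43.55 = 23.45→23, 93 − 60.45 = 32.55→33) → #461721
73%: (200 − 146 = 54→54, 67 − 48.91 = 18.09→18, 93 − 67.89 = 25.11→25) → #361219
79%: (200 − 158 = 42→42, 67 − 52.93 = 14.07→14, 93 − 73.47 = 19.53→20) → #2a0e14
88%: (200 − 176 = 24→24, 67 − 58.96 = 8.04→8, 93 − 81.84 = 11.16→11) → #18080b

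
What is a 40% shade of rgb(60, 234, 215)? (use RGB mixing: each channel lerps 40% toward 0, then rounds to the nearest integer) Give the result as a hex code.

#248c81

Lerp each channel 40% toward 0:
  R: 60 + 0.4×(0−60) = 60 − 24 = 36 → 36
  G: 234 − 93.6 = 140.4 → 140
  B: 215 + 0.4×(0−215) = 215 − 86 = 129 → 129
rgb(36, 140, 129) = #248c81.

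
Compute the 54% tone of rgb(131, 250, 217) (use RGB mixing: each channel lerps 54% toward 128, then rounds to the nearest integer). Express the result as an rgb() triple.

A 54% tone moves each channel 54% toward 128:
  R: 131 − 1.62 = 129.38 → 129
  G: 250 + 0.54×(128−250) = 250 − 65.88 = 184.12 → 184
  B: 217 + 0.54×(128−217) = 217 − 48.06 = 168.94 → 169

rgb(129, 184, 169)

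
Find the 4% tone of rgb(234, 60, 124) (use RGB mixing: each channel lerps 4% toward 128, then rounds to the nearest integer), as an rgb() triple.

A 4% tone moves each channel 4% toward 128:
  R: 234 − 4.24 = 229.76 → 230
  G: 60 + 2.72 = 62.72 → 63
  B: 124 + 0.16 = 124.16 → 124

rgb(230, 63, 124)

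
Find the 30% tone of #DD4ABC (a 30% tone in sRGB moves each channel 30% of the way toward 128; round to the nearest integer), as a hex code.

#DD4ABC is rgb(221, 74, 188).
A 30% tone moves each channel 30% toward 128:
  R: 221 − 27.9 = 193.1 → 193
  G: 74 + 0.3×(128−74) = 74 + 16.2 = 90.2 → 90
  B: 188 − 18 = 170 → 170
rgb(193, 90, 170) = #C15AAA.

#C15AAA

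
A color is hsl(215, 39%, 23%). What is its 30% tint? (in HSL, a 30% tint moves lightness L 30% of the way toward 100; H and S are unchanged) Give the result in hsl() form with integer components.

hsl(215, 39%, 46%)

L moves 30% from 23 toward 100: 23 + 23.1 = 46.1 → 46.
H and S are unchanged.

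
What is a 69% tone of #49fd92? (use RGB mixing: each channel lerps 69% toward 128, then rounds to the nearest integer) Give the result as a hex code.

#6fa786

#49fd92 is rgb(73, 253, 146).
Lerp each channel 69% toward 128:
  R: 73 + 37.95 = 110.95 → 111
  G: 253 + 0.69×(128−253) = 253 − 86.25 = 166.75 → 167
  B: 146 − 12.42 = 133.58 → 134
rgb(111, 167, 134) = #6fa786.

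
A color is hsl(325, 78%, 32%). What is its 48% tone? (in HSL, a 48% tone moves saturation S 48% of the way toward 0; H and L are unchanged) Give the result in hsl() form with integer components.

S moves 48% from 78 toward 0: 78 − 37.44 = 40.56 → 41.
H and L are unchanged.

hsl(325, 41%, 32%)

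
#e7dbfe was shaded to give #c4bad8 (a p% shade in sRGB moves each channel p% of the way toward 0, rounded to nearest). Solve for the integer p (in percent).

15%

#e7dbfe is rgb(231, 219, 254); #c4bad8 is rgb(196, 186, 216).
On the B channel (widest range): 216 ≈ 254 + (p/100)(0 − 254), so p ≈ 100×(216 − 254)/(0 − 254) = -3800/-254 = 14.96.
p = 15 reproduces all three channels after rounding.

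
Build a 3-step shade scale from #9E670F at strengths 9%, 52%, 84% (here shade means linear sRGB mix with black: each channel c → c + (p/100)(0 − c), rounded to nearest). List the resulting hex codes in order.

#9E670F is rgb(158, 103, 15).
9%: (158 − 14.22 = 143.78→144, 103 − 9.27 = 93.73→94, 15 − 1.35 = 13.65→14) → #905E0E
52%: (158 − 82.16 = 75.84→76, 103 − 53.56 = 49.44→49, 15 − 7.8 = 7.2→7) → #4C3107
84%: (158 − 132.72 = 25.28→25, 103 − 86.52 = 16.48→16, 15 − 12.6 = 2.4→2) → #191002

#905E0E, #4C3107, #191002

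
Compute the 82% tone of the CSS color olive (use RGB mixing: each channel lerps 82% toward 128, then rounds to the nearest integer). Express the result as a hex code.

CSS olive is rgb(128, 128, 0).
Per channel, c → c + 0.82(128 − c):
  R: 128 + 0.82×(128−128) = 128 + 0 = 128 → 128
  G: 128 + 0.82×(128−128) = 128 + 0 = 128 → 128
  B: 0 + 0.82×(128−0) = 0 + 104.96 = 104.96 → 105
rgb(128, 128, 105) = #808069.

#808069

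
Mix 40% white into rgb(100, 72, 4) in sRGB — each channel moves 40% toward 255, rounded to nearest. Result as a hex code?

#a29168

A 40% tint moves each channel 40% toward 255:
  R: 100 + 0.4×(255−100) = 100 + 62 = 162 → 162
  G: 72 + 73.2 = 145.2 → 145
  B: 4 + 0.4×(255−4) = 4 + 100.4 = 104.4 → 104
rgb(162, 145, 104) = #a29168.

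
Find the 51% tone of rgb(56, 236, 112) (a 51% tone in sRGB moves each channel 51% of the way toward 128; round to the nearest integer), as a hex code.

#5db578

Lerp each channel 51% toward 128:
  R: 56 + 0.51×(128−56) = 56 + 36.72 = 92.72 → 93
  G: 236 + 0.51×(128−236) = 236 − 55.08 = 180.92 → 181
  B: 112 + 8.16 = 120.16 → 120
rgb(93, 181, 120) = #5db578.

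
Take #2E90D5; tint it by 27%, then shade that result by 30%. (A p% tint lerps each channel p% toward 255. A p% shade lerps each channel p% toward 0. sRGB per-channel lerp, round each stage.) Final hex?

#477A9D

#2E90D5 is rgb(46, 144, 213).
A 27% tint moves each channel 27% toward 255:
  R: 46 + 0.27×(255−46) = 46 + 56.43 = 102.43 → 102
  G: 144 + 0.27×(255−144) = 144 + 29.97 = 173.97 → 174
  B: 213 + 0.27×(255−213) = 213 + 11.34 = 224.34 → 224
After the tint: rgb(102, 174, 224) = #66AEE0.
Per channel, c → c + 0.3(0 − c):
  R: 102 + 0.3×(0−102) = 102 − 30.6 = 71.4 → 71
  G: 174 + 0.3×(0−174) = 174 − 52.2 = 121.8 → 122
  B: 224 − 67.2 = 156.8 → 157
rgb(71, 122, 157) = #477A9D.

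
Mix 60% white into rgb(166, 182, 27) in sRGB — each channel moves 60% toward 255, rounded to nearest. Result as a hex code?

#DBE2A4

Lerp each channel 60% toward 255:
  R: 166 + 0.6×(255−166) = 166 + 53.4 = 219.4 → 219
  G: 182 + 43.8 = 225.8 → 226
  B: 27 + 0.6×(255−27) = 27 + 136.8 = 163.8 → 164
rgb(219, 226, 164) = #DBE2A4.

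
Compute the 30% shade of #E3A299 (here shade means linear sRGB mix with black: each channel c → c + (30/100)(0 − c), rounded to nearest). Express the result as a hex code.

#9F716B

#E3A299 is rgb(227, 162, 153).
Per channel, c → c + 0.3(0 − c):
  R: 227 + 0.3×(0−227) = 227 − 68.1 = 158.9 → 159
  G: 162 + 0.3×(0−162) = 162 − 48.6 = 113.4 → 113
  B: 153 − 45.9 = 107.1 → 107
rgb(159, 113, 107) = #9F716B.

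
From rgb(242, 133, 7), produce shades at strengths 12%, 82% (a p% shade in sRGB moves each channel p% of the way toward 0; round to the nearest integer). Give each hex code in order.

12%: (242 − 29.04 = 212.96→213, 133 − 15.96 = 117.04→117, 7 − 0.84 = 6.16→6) → #d57506
82%: (242 − 198.44 = 43.56→44, 133 − 109.06 = 23.94→24, 7 − 5.74 = 1.26→1) → #2c1801

#d57506, #2c1801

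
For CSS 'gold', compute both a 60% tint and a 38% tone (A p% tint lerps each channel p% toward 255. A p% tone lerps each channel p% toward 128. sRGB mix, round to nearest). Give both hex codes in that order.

CSS gold is rgb(255, 215, 0).
60% tint:
  R: 255 + 0.6×(255−255) = 255 + 0 = 255 → 255
  G: 215 + 0.6×(255−215) = 215 + 24 = 239 → 239
  B: 0 + 0.6×(255−0) = 0 + 153 = 153 → 153
  → #ffef99
38% tone:
  R: 255 + 0.38×(128−255) = 255 − 48.26 = 206.74 → 207
  G: 215 + 0.38×(128−215) = 215 − 33.06 = 181.94 → 182
  B: 0 + 0.38×(128−0) = 0 + 48.64 = 48.64 → 49
  → #cfb631

#ffef99, #cfb631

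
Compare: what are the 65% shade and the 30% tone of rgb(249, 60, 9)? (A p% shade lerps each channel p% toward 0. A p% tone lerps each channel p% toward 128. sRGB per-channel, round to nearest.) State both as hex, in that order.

65% shade:
  R: 249 − 161.85 = 87.15 → 87
  G: 60 + 0.65×(0−60) = 60 − 39 = 21 → 21
  B: 9 + 0.65×(0−9) = 9 − 5.85 = 3.15 → 3
  → #571503
30% tone:
  R: 249 − 36.3 = 212.7 → 213
  G: 60 + 20.4 = 80.4 → 80
  B: 9 + 0.3×(128−9) = 9 + 35.7 = 44.7 → 45
  → #D5502D

#571503, #D5502D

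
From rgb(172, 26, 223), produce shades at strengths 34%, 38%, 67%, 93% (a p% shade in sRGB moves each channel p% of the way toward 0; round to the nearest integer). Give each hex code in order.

#721193, #6b108a, #39094a, #0c0210

34%: (172 − 58.48 = 113.52→114, 26 − 8.84 = 17.16→17, 223 − 75.82 = 147.18→147) → #721193
38%: (172 − 65.36 = 106.64→107, 26 − 9.88 = 16.12→16, 223 − 84.74 = 138.26→138) → #6b108a
67%: (172 − 115.24 = 56.76→57, 26 − 17.42 = 8.58→9, 223 − 149.41 = 73.59→74) → #39094a
93%: (172 − 159.96 = 12.04→12, 26 − 24.18 = 1.82→2, 223 − 207.39 = 15.61→16) → #0c0210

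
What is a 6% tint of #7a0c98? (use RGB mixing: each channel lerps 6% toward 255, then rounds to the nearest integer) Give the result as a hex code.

#7a0c98 is rgb(122, 12, 152).
Lerp each channel 6% toward 255:
  R: 122 + 7.98 = 129.98 → 130
  G: 12 + 14.58 = 26.58 → 27
  B: 152 + 0.06×(255−152) = 152 + 6.18 = 158.18 → 158
rgb(130, 27, 158) = #821b9e.

#821b9e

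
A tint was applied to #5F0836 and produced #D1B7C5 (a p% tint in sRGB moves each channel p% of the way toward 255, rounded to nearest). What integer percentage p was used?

#5F0836 is rgb(95, 8, 54); #D1B7C5 is rgb(209, 183, 197).
On the G channel (widest range): 183 ≈ 8 + (p/100)(255 − 8), so p ≈ 100×(183 − 8)/(255 − 8) = 17500/247 = 70.85.
p = 71 reproduces all three channels after rounding.

71%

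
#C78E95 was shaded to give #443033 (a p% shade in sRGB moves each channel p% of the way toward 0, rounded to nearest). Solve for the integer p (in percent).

#C78E95 is rgb(199, 142, 149); #443033 is rgb(68, 48, 51).
On the R channel (widest range): 68 ≈ 199 + (p/100)(0 − 199), so p ≈ 100×(68 − 199)/(0 − 199) = -13100/-199 = 65.83.
p = 66 reproduces all three channels after rounding.

66%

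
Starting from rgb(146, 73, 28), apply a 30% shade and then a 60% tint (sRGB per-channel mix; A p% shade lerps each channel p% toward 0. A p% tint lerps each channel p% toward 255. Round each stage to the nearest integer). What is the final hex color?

Lerp each channel 30% toward 0:
  R: 146 + 0.3×(0−146) = 146 − 43.8 = 102.2 → 102
  G: 73 − 21.9 = 51.1 → 51
  B: 28 + 0.3×(0−28) = 28 − 8.4 = 19.6 → 20
After the shade: rgb(102, 51, 20) = #663314.
Lerp each channel 60% toward 255:
  R: 102 + 0.6×(255−102) = 102 + 91.8 = 193.8 → 194
  G: 51 + 0.6×(255−51) = 51 + 122.4 = 173.4 → 173
  B: 20 + 0.6×(255−20) = 20 + 141 = 161 → 161
rgb(194, 173, 161) = #c2ada1.

#c2ada1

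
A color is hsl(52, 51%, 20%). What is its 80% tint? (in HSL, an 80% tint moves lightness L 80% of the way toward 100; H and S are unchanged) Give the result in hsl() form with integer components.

hsl(52, 51%, 84%)

L moves 80% from 20 toward 100: 20 + 64 = 84 → 84.
H and S are unchanged.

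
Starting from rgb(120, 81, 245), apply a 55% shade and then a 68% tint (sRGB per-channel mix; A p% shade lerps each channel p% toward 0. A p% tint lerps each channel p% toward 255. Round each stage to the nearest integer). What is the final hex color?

Per channel, c → c + 0.55(0 − c):
  R: 120 − 66 = 54 → 54
  G: 81 − 44.55 = 36.45 → 36
  B: 245 − 134.75 = 110.25 → 110
After the shade: rgb(54, 36, 110) = #36246E.
Lerp each channel 68% toward 255:
  R: 54 + 0.68×(255−54) = 54 + 136.68 = 190.68 → 191
  G: 36 + 148.92 = 184.92 → 185
  B: 110 + 0.68×(255−110) = 110 + 98.6 = 208.6 → 209
rgb(191, 185, 209) = #BFB9D1.

#BFB9D1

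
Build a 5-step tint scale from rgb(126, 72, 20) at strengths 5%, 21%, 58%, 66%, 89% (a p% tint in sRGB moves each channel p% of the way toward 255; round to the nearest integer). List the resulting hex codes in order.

#845120, #996E45, #C9B29C, #D3C1AF, #F1EBE5

5%: (126 + 6.45 = 132.45→132, 72 + 9.15 = 81.15→81, 20 + 11.75 = 31.75→32) → #845120
21%: (126 + 27.09 = 153.09→153, 72 + 38.43 = 110.43→110, 20 + 49.35 = 69.35→69) → #996E45
58%: (126 + 74.82 = 200.82→201, 72 + 106.14 = 178.14→178, 20 + 136.3 = 156.3→156) → #C9B29C
66%: (126 + 85.14 = 211.14→211, 72 + 120.78 = 192.78→193, 20 + 155.1 = 175.1→175) → #D3C1AF
89%: (126 + 114.81 = 240.81→241, 72 + 162.87 = 234.87→235, 20 + 209.15 = 229.15→229) → #F1EBE5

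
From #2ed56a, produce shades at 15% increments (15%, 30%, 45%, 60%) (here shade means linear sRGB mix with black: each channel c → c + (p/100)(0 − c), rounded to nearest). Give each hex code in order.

#27b55a, #20954a, #19753a, #12552a

#2ed56a is rgb(46, 213, 106).
15%: (46 − 6.9 = 39.1→39, 213 − 31.95 = 181.05→181, 106 − 15.9 = 90.1→90) → #27b55a
30%: (46 − 13.8 = 32.2→32, 213 − 63.9 = 149.1→149, 106 − 31.8 = 74.2→74) → #20954a
45%: (46 − 20.7 = 25.3→25, 213 − 95.85 = 117.15→117, 106 − 47.7 = 58.3→58) → #19753a
60%: (46 − 27.6 = 18.4→18, 213 − 127.8 = 85.2→85, 106 − 63.6 = 42.4→42) → #12552a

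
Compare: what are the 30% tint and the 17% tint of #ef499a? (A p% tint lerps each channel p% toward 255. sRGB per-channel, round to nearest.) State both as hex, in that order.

#ef499a is rgb(239, 73, 154).
30% tint:
  R: 239 + 0.3×(255−239) = 239 + 4.8 = 243.8 → 244
  G: 73 + 0.3×(255−73) = 73 + 54.6 = 127.6 → 128
  B: 154 + 0.3×(255−154) = 154 + 30.3 = 184.3 → 184
  → #f480b8
17% tint:
  R: 239 + 0.17×(255−239) = 239 + 2.72 = 241.72 → 242
  G: 73 + 30.94 = 103.94 → 104
  B: 154 + 17.17 = 171.17 → 171
  → #f268ab

#f480b8, #f268ab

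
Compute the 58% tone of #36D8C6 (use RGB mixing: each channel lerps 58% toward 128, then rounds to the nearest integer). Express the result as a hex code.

#36D8C6 is rgb(54, 216, 198).
Lerp each channel 58% toward 128:
  R: 54 + 0.58×(128−54) = 54 + 42.92 = 96.92 → 97
  G: 216 − 51.04 = 164.96 → 165
  B: 198 − 40.6 = 157.4 → 157
rgb(97, 165, 157) = #61A59D.

#61A59D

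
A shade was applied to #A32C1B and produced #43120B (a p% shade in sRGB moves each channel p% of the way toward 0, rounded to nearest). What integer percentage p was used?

#A32C1B is rgb(163, 44, 27); #43120B is rgb(67, 18, 11).
On the R channel (widest range): 67 ≈ 163 + (p/100)(0 − 163), so p ≈ 100×(67 − 163)/(0 − 163) = -9600/-163 = 58.90.
p = 59 reproduces all three channels after rounding.

59%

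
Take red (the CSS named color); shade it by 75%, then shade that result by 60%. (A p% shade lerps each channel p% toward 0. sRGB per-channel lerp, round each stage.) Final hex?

#1a0000

CSS red is rgb(255, 0, 0).
A 75% shade moves each channel 75% toward 0:
  R: 255 + 0.75×(0−255) = 255 − 191.25 = 63.75 → 64
  G: 0 + 0.75×(0−0) = 0 + 0 = 0 → 0
  B: 0 + 0.75×(0−0) = 0 + 0 = 0 → 0
After the shade: rgb(64, 0, 0) = #400000.
A 60% shade moves each channel 60% toward 0:
  R: 64 − 38.4 = 25.6 → 26
  G: 0 + 0 = 0 → 0
  B: 0 + 0 = 0 → 0
rgb(26, 0, 0) = #1a0000.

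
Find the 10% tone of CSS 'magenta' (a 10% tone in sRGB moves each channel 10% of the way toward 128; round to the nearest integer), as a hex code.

CSS magenta is rgb(255, 0, 255).
Per channel, c → c + 0.1(128 − c):
  R: 255 + 0.1×(128−255) = 255 − 12.7 = 242.3 → 242
  G: 0 + 0.1×(128−0) = 0 + 12.8 = 12.8 → 13
  B: 255 − 12.7 = 242.3 → 242
rgb(242, 13, 242) = #f20df2.

#f20df2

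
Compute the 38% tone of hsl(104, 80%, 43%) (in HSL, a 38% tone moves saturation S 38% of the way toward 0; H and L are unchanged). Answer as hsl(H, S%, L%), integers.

hsl(104, 50%, 43%)

S moves 38% from 80 toward 0: 80 − 30.4 = 49.6 → 50.
H and L are unchanged.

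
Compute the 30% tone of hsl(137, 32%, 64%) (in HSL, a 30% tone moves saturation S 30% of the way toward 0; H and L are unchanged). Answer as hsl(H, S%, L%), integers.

hsl(137, 22%, 64%)

S moves 30% from 32 toward 0: 32 − 9.6 = 22.4 → 22.
H and L are unchanged.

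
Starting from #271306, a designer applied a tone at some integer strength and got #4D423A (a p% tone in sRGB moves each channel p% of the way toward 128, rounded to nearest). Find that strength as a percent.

43%

#271306 is rgb(39, 19, 6); #4D423A is rgb(77, 66, 58).
On the B channel (widest range): 58 ≈ 6 + (p/100)(128 − 6), so p ≈ 100×(58 − 6)/(128 − 6) = 5200/122 = 42.62.
p = 43 reproduces all three channels after rounding.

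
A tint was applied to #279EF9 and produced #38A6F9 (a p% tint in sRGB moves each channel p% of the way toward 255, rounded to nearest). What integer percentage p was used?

8%

#279EF9 is rgb(39, 158, 249); #38A6F9 is rgb(56, 166, 249).
On the R channel (widest range): 56 ≈ 39 + (p/100)(255 − 39), so p ≈ 100×(56 − 39)/(255 − 39) = 1700/216 = 7.87.
p = 8 reproduces all three channels after rounding.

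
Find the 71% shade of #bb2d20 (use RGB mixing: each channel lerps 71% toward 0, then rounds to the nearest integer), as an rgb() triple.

#bb2d20 is rgb(187, 45, 32).
A 71% shade moves each channel 71% toward 0:
  R: 187 − 132.77 = 54.23 → 54
  G: 45 − 31.95 = 13.05 → 13
  B: 32 + 0.71×(0−32) = 32 − 22.72 = 9.28 → 9

rgb(54, 13, 9)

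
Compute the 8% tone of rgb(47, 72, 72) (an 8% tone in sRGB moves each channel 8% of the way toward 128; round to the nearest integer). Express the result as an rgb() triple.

rgb(53, 76, 76)

An 8% tone moves each channel 8% toward 128:
  R: 47 + 0.08×(128−47) = 47 + 6.48 = 53.48 → 53
  G: 72 + 0.08×(128−72) = 72 + 4.48 = 76.48 → 76
  B: 72 + 4.48 = 76.48 → 76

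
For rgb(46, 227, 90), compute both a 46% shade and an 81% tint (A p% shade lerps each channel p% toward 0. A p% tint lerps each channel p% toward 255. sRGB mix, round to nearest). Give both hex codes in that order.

46% shade:
  R: 46 − 21.16 = 24.84 → 25
  G: 227 + 0.46×(0−227) = 227 − 104.42 = 122.58 → 123
  B: 90 − 41.4 = 48.6 → 49
  → #197B31
81% tint:
  R: 46 + 169.29 = 215.29 → 215
  G: 227 + 0.81×(255−227) = 227 + 22.68 = 249.68 → 250
  B: 90 + 133.65 = 223.65 → 224
  → #D7FAE0

#197B31, #D7FAE0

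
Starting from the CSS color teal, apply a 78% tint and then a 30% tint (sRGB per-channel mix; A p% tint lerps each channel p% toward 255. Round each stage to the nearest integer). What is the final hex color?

#D8EBEB

CSS teal is rgb(0, 128, 128).
Per channel, c → c + 0.78(255 − c):
  R: 0 + 198.9 = 198.9 → 199
  G: 128 + 99.06 = 227.06 → 227
  B: 128 + 0.78×(255−128) = 128 + 99.06 = 227.06 → 227
After the tint: rgb(199, 227, 227) = #C7E3E3.
A 30% tint moves each channel 30% toward 255:
  R: 199 + 0.3×(255−199) = 199 + 16.8 = 215.8 → 216
  G: 227 + 8.4 = 235.4 → 235
  B: 227 + 0.3×(255−227) = 227 + 8.4 = 235.4 → 235
rgb(216, 235, 235) = #D8EBEB.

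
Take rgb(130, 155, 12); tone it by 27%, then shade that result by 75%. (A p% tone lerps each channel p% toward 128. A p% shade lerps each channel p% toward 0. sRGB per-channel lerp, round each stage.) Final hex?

A 27% tone moves each channel 27% toward 128:
  R: 130 − 0.54 = 129.46 → 129
  G: 155 + 0.27×(128−155) = 155 − 7.29 = 147.71 → 148
  B: 12 + 31.32 = 43.32 → 43
After the tone: rgb(129, 148, 43) = #81942B.
A 75% shade moves each channel 75% toward 0:
  R: 129 + 0.75×(0−129) = 129 − 96.75 = 32.25 → 32
  G: 148 − 111 = 37 → 37
  B: 43 + 0.75×(0−43) = 43 − 32.25 = 10.75 → 11
rgb(32, 37, 11) = #20250B.

#20250B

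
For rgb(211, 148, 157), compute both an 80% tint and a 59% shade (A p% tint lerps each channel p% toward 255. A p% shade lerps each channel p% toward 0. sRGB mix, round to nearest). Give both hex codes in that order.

80% tint:
  R: 211 + 35.2 = 246.2 → 246
  G: 148 + 0.8×(255−148) = 148 + 85.6 = 233.6 → 234
  B: 157 + 0.8×(255−157) = 157 + 78.4 = 235.4 → 235
  → #F6EAEB
59% shade:
  R: 211 + 0.59×(0−211) = 211 − 124.49 = 86.51 → 87
  G: 148 − 87.32 = 60.68 → 61
  B: 157 + 0.59×(0−157) = 157 − 92.63 = 64.37 → 64
  → #573D40

#F6EAEB, #573D40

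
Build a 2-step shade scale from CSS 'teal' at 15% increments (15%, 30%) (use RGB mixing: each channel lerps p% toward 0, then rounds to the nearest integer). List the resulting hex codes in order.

CSS teal is rgb(0, 128, 128).
15%: (0→0, 128 − 19.2 = 108.8→109, 128 − 19.2 = 108.8→109) → #006d6d
30%: (0→0, 128 − 38.4 = 89.6→90, 128 − 38.4 = 89.6→90) → #005a5a

#006d6d, #005a5a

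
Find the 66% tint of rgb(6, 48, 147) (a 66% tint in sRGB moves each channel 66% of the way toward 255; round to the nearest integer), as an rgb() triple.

rgb(170, 185, 218)

A 66% tint moves each channel 66% toward 255:
  R: 6 + 0.66×(255−6) = 6 + 164.34 = 170.34 → 170
  G: 48 + 0.66×(255−48) = 48 + 136.62 = 184.62 → 185
  B: 147 + 0.66×(255−147) = 147 + 71.28 = 218.28 → 218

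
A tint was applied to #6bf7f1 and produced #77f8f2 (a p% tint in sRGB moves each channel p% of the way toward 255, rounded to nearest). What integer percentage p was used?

#6bf7f1 is rgb(107, 247, 241); #77f8f2 is rgb(119, 248, 242).
On the R channel (widest range): 119 ≈ 107 + (p/100)(255 − 107), so p ≈ 100×(119 − 107)/(255 − 107) = 1200/148 = 8.11.
p = 8 reproduces all three channels after rounding.

8%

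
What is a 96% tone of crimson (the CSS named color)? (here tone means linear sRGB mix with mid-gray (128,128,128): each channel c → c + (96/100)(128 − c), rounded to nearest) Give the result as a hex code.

#847c7d

CSS crimson is rgb(220, 20, 60).
Lerp each channel 96% toward 128:
  R: 220 + 0.96×(128−220) = 220 − 88.32 = 131.68 → 132
  G: 20 + 0.96×(128−20) = 20 + 103.68 = 123.68 → 124
  B: 60 + 0.96×(128−60) = 60 + 65.28 = 125.28 → 125
rgb(132, 124, 125) = #847c7d.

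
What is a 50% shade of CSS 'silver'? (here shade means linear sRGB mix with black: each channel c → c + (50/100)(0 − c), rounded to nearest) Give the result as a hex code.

#606060

CSS silver is rgb(192, 192, 192).
Per channel, c → c + 0.5(0 − c):
  R: 192 + 0.5×(0−192) = 192 − 96 = 96 → 96
  G: 192 − 96 = 96 → 96
  B: 192 + 0.5×(0−192) = 192 − 96 = 96 → 96
rgb(96, 96, 96) = #606060.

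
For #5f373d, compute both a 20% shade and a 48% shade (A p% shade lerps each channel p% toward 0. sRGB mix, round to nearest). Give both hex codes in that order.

#4c2c31, #311d20

#5f373d is rgb(95, 55, 61).
20% shade:
  R: 95 + 0.2×(0−95) = 95 − 19 = 76 → 76
  G: 55 + 0.2×(0−55) = 55 − 11 = 44 → 44
  B: 61 + 0.2×(0−61) = 61 − 12.2 = 48.8 → 49
  → #4c2c31
48% shade:
  R: 95 − 45.6 = 49.4 → 49
  G: 55 + 0.48×(0−55) = 55 − 26.4 = 28.6 → 29
  B: 61 + 0.48×(0−61) = 61 − 29.28 = 31.72 → 32
  → #311d20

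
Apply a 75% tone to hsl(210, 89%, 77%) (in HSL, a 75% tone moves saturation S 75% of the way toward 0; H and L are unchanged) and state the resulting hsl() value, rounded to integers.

S moves 75% from 89 toward 0: 89 − 66.75 = 22.25 → 22.
H and L are unchanged.

hsl(210, 22%, 77%)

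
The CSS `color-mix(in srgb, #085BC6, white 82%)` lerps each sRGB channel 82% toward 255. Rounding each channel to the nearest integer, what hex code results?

#D3E1F5

#085BC6 is rgb(8, 91, 198).
An 82% tint moves each channel 82% toward 255:
  R: 8 + 0.82×(255−8) = 8 + 202.54 = 210.54 → 211
  G: 91 + 0.82×(255−91) = 91 + 134.48 = 225.48 → 225
  B: 198 + 0.82×(255−198) = 198 + 46.74 = 244.74 → 245
rgb(211, 225, 245) = #D3E1F5.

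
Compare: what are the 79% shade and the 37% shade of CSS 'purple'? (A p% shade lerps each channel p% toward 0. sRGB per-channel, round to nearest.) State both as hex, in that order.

#1b001b, #510051

CSS purple is rgb(128, 0, 128).
79% shade:
  R: 128 + 0.79×(0−128) = 128 − 101.12 = 26.88 → 27
  G: 0 + 0 = 0 → 0
  B: 128 + 0.79×(0−128) = 128 − 101.12 = 26.88 → 27
  → #1b001b
37% shade:
  R: 128 + 0.37×(0−128) = 128 − 47.36 = 80.64 → 81
  G: 0 + 0 = 0 → 0
  B: 128 + 0.37×(0−128) = 128 − 47.36 = 80.64 → 81
  → #510051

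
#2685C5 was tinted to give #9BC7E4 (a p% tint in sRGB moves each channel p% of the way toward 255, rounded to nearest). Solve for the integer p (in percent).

#2685C5 is rgb(38, 133, 197); #9BC7E4 is rgb(155, 199, 228).
On the R channel (widest range): 155 ≈ 38 + (p/100)(255 − 38), so p ≈ 100×(155 − 38)/(255 − 38) = 11700/217 = 53.92.
p = 54 reproduces all three channels after rounding.

54%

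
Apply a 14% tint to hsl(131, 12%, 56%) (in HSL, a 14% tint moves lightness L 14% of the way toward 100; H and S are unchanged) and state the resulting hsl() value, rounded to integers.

L moves 14% from 56 toward 100: 56 + 6.16 = 62.16 → 62.
H and S are unchanged.

hsl(131, 12%, 62%)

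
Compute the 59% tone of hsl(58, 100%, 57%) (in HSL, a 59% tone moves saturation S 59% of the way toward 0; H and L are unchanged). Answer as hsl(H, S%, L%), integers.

hsl(58, 41%, 57%)

S moves 59% from 100 toward 0: 100 − 59 = 41 → 41.
H and L are unchanged.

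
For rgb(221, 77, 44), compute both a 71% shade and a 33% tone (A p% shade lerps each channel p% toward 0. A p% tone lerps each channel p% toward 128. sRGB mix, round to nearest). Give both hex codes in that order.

#40160D, #BE5E48

71% shade:
  R: 221 + 0.71×(0−221) = 221 − 156.91 = 64.09 → 64
  G: 77 + 0.71×(0−77) = 77 − 54.67 = 22.33 → 22
  B: 44 + 0.71×(0−44) = 44 − 31.24 = 12.76 → 13
  → #40160D
33% tone:
  R: 221 − 30.69 = 190.31 → 190
  G: 77 + 16.83 = 93.83 → 94
  B: 44 + 0.33×(128−44) = 44 + 27.72 = 71.72 → 72
  → #BE5E48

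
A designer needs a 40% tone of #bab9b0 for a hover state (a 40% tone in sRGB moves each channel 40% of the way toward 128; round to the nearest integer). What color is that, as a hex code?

#a3a29d

#bab9b0 is rgb(186, 185, 176).
A 40% tone moves each channel 40% toward 128:
  R: 186 − 23.2 = 162.8 → 163
  G: 185 + 0.4×(128−185) = 185 − 22.8 = 162.2 → 162
  B: 176 + 0.4×(128−176) = 176 − 19.2 = 156.8 → 157
rgb(163, 162, 157) = #a3a29d.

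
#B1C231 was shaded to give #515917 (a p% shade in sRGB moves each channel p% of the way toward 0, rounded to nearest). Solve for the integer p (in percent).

54%

#B1C231 is rgb(177, 194, 49); #515917 is rgb(81, 89, 23).
On the G channel (widest range): 89 ≈ 194 + (p/100)(0 − 194), so p ≈ 100×(89 − 194)/(0 − 194) = -10500/-194 = 54.12.
p = 54 reproduces all three channels after rounding.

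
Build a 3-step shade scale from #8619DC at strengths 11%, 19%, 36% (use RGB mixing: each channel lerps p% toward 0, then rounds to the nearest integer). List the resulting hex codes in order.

#8619DC is rgb(134, 25, 220).
11%: (134 − 14.74 = 119.26→119, 25 − 2.75 = 22.25→22, 220 − 24.2 = 195.8→196) → #7716C4
19%: (134 − 25.46 = 108.54→109, 25 − 4.75 = 20.25→20, 220 − 41.8 = 178.2→178) → #6D14B2
36%: (134 − 48.24 = 85.76→86, 25 − 9 = 16→16, 220 − 79.2 = 140.8→141) → #56108D

#7716C4, #6D14B2, #56108D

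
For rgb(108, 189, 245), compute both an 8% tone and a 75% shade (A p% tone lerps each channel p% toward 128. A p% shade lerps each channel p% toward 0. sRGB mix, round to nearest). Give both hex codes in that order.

#6EB8EC, #1B2F3D

8% tone:
  R: 108 + 1.6 = 109.6 → 110
  G: 189 + 0.08×(128−189) = 189 − 4.88 = 184.12 → 184
  B: 245 + 0.08×(128−245) = 245 − 9.36 = 235.64 → 236
  → #6EB8EC
75% shade:
  R: 108 + 0.75×(0−108) = 108 − 81 = 27 → 27
  G: 189 + 0.75×(0−189) = 189 − 141.75 = 47.25 → 47
  B: 245 + 0.75×(0−245) = 245 − 183.75 = 61.25 → 61
  → #1B2F3D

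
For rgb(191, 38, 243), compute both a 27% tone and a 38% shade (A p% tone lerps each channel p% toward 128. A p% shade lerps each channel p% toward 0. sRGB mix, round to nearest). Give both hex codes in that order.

#ae3ed4, #761897

27% tone:
  R: 191 − 17.01 = 173.99 → 174
  G: 38 + 24.3 = 62.3 → 62
  B: 243 + 0.27×(128−243) = 243 − 31.05 = 211.95 → 212
  → #ae3ed4
38% shade:
  R: 191 − 72.58 = 118.42 → 118
  G: 38 + 0.38×(0−38) = 38 − 14.44 = 23.56 → 24
  B: 243 + 0.38×(0−243) = 243 − 92.34 = 150.66 → 151
  → #761897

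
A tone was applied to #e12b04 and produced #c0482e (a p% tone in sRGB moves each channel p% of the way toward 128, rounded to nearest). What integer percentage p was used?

34%

#e12b04 is rgb(225, 43, 4); #c0482e is rgb(192, 72, 46).
On the B channel (widest range): 46 ≈ 4 + (p/100)(128 − 4), so p ≈ 100×(46 − 4)/(128 − 4) = 4200/124 = 33.87.
p = 34 reproduces all three channels after rounding.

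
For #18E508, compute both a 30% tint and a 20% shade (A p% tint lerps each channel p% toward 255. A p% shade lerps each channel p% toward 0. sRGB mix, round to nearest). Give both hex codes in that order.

#5DED52, #13B706

#18E508 is rgb(24, 229, 8).
30% tint:
  R: 24 + 0.3×(255−24) = 24 + 69.3 = 93.3 → 93
  G: 229 + 0.3×(255−229) = 229 + 7.8 = 236.8 → 237
  B: 8 + 0.3×(255−8) = 8 + 74.1 = 82.1 → 82
  → #5DED52
20% shade:
  R: 24 + 0.2×(0−24) = 24 − 4.8 = 19.2 → 19
  G: 229 − 45.8 = 183.2 → 183
  B: 8 − 1.6 = 6.4 → 6
  → #13B706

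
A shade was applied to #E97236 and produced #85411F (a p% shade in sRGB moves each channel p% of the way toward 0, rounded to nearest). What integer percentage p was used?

43%

#E97236 is rgb(233, 114, 54); #85411F is rgb(133, 65, 31).
On the R channel (widest range): 133 ≈ 233 + (p/100)(0 − 233), so p ≈ 100×(133 − 233)/(0 − 233) = -10000/-233 = 42.92.
p = 43 reproduces all three channels after rounding.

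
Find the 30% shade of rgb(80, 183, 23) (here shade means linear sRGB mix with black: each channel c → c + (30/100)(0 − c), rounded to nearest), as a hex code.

#388010

Per channel, c → c + 0.3(0 − c):
  R: 80 + 0.3×(0−80) = 80 − 24 = 56 → 56
  G: 183 + 0.3×(0−183) = 183 − 54.9 = 128.1 → 128
  B: 23 − 6.9 = 16.1 → 16
rgb(56, 128, 16) = #388010.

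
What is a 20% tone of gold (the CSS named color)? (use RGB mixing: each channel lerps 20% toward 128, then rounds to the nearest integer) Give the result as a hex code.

CSS gold is rgb(255, 215, 0).
Lerp each channel 20% toward 128:
  R: 255 + 0.2×(128−255) = 255 − 25.4 = 229.6 → 230
  G: 215 + 0.2×(128−215) = 215 − 17.4 = 197.6 → 198
  B: 0 + 25.6 = 25.6 → 26
rgb(230, 198, 26) = #e6c61a.

#e6c61a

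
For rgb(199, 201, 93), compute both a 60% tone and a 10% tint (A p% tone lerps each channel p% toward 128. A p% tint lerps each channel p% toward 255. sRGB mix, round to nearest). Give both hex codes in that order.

60% tone:
  R: 199 + 0.6×(128−199) = 199 − 42.6 = 156.4 → 156
  G: 201 + 0.6×(128−201) = 201 − 43.8 = 157.2 → 157
  B: 93 + 0.6×(128−93) = 93 + 21 = 114 → 114
  → #9C9D72
10% tint:
  R: 199 + 0.1×(255−199) = 199 + 5.6 = 204.6 → 205
  G: 201 + 0.1×(255−201) = 201 + 5.4 = 206.4 → 206
  B: 93 + 0.1×(255−93) = 93 + 16.2 = 109.2 → 109
  → #CDCE6D

#9C9D72, #CDCE6D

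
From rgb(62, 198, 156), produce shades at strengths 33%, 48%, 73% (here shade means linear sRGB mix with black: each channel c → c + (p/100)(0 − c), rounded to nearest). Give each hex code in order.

33%: (62 − 20.46 = 41.54→42, 198 − 65.34 = 132.66→133, 156 − 51.48 = 104.52→105) → #2a8569
48%: (62 − 29.76 = 32.24→32, 198 − 95.04 = 102.96→103, 156 − 74.88 = 81.12→81) → #206751
73%: (62 − 45.26 = 16.74→17, 198 − 144.54 = 53.46→53, 156 − 113.88 = 42.12→42) → #11352a

#2a8569, #206751, #11352a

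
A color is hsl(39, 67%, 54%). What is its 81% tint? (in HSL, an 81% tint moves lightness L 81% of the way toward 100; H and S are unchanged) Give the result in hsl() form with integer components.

hsl(39, 67%, 91%)

L moves 81% from 54 toward 100: 54 + 37.26 = 91.26 → 91.
H and S are unchanged.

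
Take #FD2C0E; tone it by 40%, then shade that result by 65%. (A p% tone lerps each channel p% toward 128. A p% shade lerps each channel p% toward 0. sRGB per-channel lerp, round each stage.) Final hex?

#471B15

#FD2C0E is rgb(253, 44, 14).
A 40% tone moves each channel 40% toward 128:
  R: 253 + 0.4×(128−253) = 253 − 50 = 203 → 203
  G: 44 + 33.6 = 77.6 → 78
  B: 14 + 0.4×(128−14) = 14 + 45.6 = 59.6 → 60
After the tone: rgb(203, 78, 60) = #CB4E3C.
Lerp each channel 65% toward 0:
  R: 203 − 131.95 = 71.05 → 71
  G: 78 − 50.7 = 27.3 → 27
  B: 60 + 0.65×(0−60) = 60 − 39 = 21 → 21
rgb(71, 27, 21) = #471B15.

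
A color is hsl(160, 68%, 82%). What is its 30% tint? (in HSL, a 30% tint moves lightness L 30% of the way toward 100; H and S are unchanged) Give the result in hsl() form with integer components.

hsl(160, 68%, 87%)

L moves 30% from 82 toward 100: 82 + 5.4 = 87.4 → 87.
H and S are unchanged.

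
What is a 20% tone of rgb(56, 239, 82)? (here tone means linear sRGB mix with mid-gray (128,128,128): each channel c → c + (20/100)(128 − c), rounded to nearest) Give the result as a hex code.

Per channel, c → c + 0.2(128 − c):
  R: 56 + 0.2×(128−56) = 56 + 14.4 = 70.4 → 70
  G: 239 + 0.2×(128−239) = 239 − 22.2 = 216.8 → 217
  B: 82 + 0.2×(128−82) = 82 + 9.2 = 91.2 → 91
rgb(70, 217, 91) = #46d95b.

#46d95b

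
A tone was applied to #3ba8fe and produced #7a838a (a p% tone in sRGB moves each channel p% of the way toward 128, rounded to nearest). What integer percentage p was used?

92%

#3ba8fe is rgb(59, 168, 254); #7a838a is rgb(122, 131, 138).
On the B channel (widest range): 138 ≈ 254 + (p/100)(128 − 254), so p ≈ 100×(138 − 254)/(128 − 254) = -11600/-126 = 92.06.
p = 92 reproduces all three channels after rounding.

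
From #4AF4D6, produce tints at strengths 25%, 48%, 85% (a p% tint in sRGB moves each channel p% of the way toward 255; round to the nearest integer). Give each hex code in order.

#77F7E0, #A1F9EA, #E4FDF9

#4AF4D6 is rgb(74, 244, 214).
25%: (74 + 45.25 = 119.25→119, 244 + 2.75 = 246.75→247, 214 + 10.25 = 224.25→224) → #77F7E0
48%: (74 + 86.88 = 160.88→161, 244 + 5.28 = 249.28→249, 214 + 19.68 = 233.68→234) → #A1F9EA
85%: (74 + 153.85 = 227.85→228, 244 + 9.35 = 253.35→253, 214 + 34.85 = 248.85→249) → #E4FDF9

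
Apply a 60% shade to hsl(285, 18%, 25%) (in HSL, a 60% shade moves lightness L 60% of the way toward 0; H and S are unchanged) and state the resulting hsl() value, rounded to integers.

L moves 60% from 25 toward 0: 25 − 15 = 10 → 10.
H and S are unchanged.

hsl(285, 18%, 10%)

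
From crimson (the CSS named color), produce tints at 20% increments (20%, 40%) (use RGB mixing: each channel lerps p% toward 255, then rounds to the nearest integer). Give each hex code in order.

#e34363, #ea728a

CSS crimson is rgb(220, 20, 60).
20%: (220 + 7 = 227→227, 20 + 47 = 67→67, 60 + 39 = 99→99) → #e34363
40%: (220 + 14 = 234→234, 20 + 94 = 114→114, 60 + 78 = 138→138) → #ea728a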